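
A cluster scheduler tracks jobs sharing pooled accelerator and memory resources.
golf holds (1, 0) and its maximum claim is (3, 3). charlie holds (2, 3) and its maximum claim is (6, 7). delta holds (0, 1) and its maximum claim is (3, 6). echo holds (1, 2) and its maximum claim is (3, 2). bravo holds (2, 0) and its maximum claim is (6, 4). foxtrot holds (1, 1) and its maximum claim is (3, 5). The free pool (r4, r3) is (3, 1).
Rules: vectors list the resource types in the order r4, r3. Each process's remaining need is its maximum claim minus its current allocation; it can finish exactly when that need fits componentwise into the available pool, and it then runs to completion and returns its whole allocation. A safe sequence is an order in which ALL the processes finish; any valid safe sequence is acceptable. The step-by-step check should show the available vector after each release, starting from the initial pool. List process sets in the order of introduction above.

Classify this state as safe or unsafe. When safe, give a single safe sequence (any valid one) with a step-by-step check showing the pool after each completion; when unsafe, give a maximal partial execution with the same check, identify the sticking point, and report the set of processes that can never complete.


UNSAFE.
Key observation: once echo, golf finish, the pool peaks at (5, 3) — and every remaining process still needs more r3 than that.
A maximal execution: echo, golf — then nothing else fits. Verifying each step:
  pool = (3, 1)
  echo: need (2, 0) fits (3, 1); releases (1, 2), pool now (4, 3)
  golf: need (2, 3) fits (4, 3); releases (1, 0), pool now (5, 3)
  charlie cannot run: need (4, 4) vs free (5, 3) (insufficient r3)
  delta cannot run: need (3, 5) vs free (5, 3) (insufficient r3)
  bravo cannot run: need (4, 4) vs free (5, 3) (insufficient r3)
  foxtrot cannot run: need (2, 4) vs free (5, 3) (insufficient r3)
Never able to finish: charlie, delta, bravo and foxtrot.


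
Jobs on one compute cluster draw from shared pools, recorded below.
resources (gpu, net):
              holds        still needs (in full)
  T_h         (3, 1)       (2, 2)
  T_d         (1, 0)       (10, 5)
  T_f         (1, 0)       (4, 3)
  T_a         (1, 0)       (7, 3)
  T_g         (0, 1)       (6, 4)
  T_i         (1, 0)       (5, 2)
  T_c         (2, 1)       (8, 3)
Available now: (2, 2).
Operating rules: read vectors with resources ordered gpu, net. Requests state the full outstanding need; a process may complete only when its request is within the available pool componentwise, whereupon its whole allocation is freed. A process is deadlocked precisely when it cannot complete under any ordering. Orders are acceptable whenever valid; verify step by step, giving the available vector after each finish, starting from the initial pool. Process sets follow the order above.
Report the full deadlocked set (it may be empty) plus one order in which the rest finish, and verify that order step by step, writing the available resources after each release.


The deadlocked set is empty.
Key observation: T_h leads a chain of completions in which each release enables another process.
One completion order for the rest: T_h, T_f, T_i, T_a, T_c, T_g, T_d. Step-by-step check:
  pool = (2, 2)
  run T_h (needs (2, 2), free (2, 2)); after release of (3, 1) the pool is (5, 3)
  run T_f (needs (4, 3), free (5, 3)); after release of (1, 0) the pool is (6, 3)
  run T_i (needs (5, 2), free (6, 3)); after release of (1, 0) the pool is (7, 3)
  run T_a (needs (7, 3), free (7, 3)); after release of (1, 0) the pool is (8, 3)
  run T_c (needs (8, 3), free (8, 3)); after release of (2, 1) the pool is (10, 4)
  run T_g (needs (6, 4), free (10, 4)); after release of (0, 1) the pool is (10, 5)
  run T_d (needs (10, 5), free (10, 5)); after release of (1, 0) the pool is (11, 5)


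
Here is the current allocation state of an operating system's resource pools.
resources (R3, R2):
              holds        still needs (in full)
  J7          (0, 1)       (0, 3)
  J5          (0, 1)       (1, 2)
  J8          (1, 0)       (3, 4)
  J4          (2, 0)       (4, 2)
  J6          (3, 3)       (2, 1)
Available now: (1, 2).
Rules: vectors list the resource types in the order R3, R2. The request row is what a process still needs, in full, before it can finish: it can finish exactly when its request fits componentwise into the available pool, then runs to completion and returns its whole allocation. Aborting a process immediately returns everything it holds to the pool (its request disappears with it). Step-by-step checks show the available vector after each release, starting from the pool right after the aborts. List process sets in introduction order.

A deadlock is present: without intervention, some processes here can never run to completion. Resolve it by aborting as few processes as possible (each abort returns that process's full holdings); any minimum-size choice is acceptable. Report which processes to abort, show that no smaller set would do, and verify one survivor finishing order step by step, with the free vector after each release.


Abort J4.
Key observation: J6 had no path to completion before; after the abort of J4 ((2, 0) returned), step 1 is where it fits.
Minimality: the empty abort set fails — the state is deadlocked as it stands.
Survivors finish in the order: J6, J8, J7, J5. Walking it through (pool after the aborts first):
  pool = (3, 2)
  run J6 (needs (2, 1), free (3, 2)); after release of (3, 3) the pool is (6, 5)
  run J8 (needs (3, 4), free (6, 5)); after release of (1, 0) the pool is (7, 5)
  run J7 (needs (0, 3), free (7, 5)); after release of (0, 1) the pool is (7, 6)
  run J5 (needs (1, 2), free (7, 6)); after release of (0, 1) the pool is (7, 7)


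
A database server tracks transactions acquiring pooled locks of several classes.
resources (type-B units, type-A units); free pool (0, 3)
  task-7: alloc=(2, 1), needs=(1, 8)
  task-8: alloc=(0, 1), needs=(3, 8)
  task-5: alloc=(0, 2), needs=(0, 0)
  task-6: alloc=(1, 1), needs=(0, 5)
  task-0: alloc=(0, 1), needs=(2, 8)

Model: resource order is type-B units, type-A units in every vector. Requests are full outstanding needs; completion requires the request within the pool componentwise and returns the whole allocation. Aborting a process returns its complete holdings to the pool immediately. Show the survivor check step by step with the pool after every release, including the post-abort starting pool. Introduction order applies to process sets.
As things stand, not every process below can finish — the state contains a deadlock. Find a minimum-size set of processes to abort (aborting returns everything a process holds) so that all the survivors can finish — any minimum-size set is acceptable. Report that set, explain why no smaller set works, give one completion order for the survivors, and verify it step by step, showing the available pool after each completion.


The answer: abort task-8 and task-0.
Key observation: task-7 was stuck for good until task-8 and task-0 gave back (0, 2); in the order shown it finishes at step 3.
Why nothing smaller works — every single abort fails: task-7 alone leaves task-8 blocked (short on type-A units); task-8 alone leaves task-7 blocked (short on type-A units); task-5 alone leaves task-7 blocked (short on type-A units); task-6 alone leaves task-7 blocked (short on type-A units); task-0 alone leaves task-7 blocked (short on type-A units).
The survivors complete as task-6, task-5, task-7. Verifying each step (starting from the post-abort pool):
  pool = (0, 5)
  task-6 needs (0, 5) <= (0, 5) -> finishes; pool += (1, 1) = (1, 6)
  task-5 needs (0, 0) <= (1, 6) -> finishes; pool += (0, 2) = (1, 8)
  task-7 needs (1, 8) <= (1, 8) -> finishes; pool += (2, 1) = (3, 9)


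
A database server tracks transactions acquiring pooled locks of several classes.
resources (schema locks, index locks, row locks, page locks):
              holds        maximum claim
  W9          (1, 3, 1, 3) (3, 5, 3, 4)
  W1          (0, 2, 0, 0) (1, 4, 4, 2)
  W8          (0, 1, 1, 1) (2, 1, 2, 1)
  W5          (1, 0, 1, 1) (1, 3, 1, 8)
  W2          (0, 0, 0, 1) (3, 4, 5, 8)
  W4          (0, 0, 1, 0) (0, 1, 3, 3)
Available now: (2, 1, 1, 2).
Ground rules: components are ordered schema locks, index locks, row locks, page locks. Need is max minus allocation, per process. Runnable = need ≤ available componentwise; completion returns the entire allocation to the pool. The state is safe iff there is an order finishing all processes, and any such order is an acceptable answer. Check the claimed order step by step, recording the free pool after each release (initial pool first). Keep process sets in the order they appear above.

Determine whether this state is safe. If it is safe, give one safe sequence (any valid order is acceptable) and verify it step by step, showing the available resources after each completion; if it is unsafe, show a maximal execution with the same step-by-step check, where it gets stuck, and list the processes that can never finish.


The state is UNSAFE.
Key observation: no order helps: past W8, W9, W4, W1, the free pool tops out at (3, 7, 4, 6), below what each blocked process needs in page locks.
A maximal execution: W8, W9, W4, W1 — then nothing else fits. Step-by-step check:
  pool = (2, 1, 1, 2)
  run W8 (needs (2, 0, 1, 0), free (2, 1, 1, 2)); after release of (0, 1, 1, 1) the pool is (2, 2, 2, 3)
  run W9 (needs (2, 2, 2, 1), free (2, 2, 2, 3)); after release of (1, 3, 1, 3) the pool is (3, 5, 3, 6)
  run W4 (needs (0, 1, 2, 3), free (3, 5, 3, 6)); after release of (0, 0, 1, 0) the pool is (3, 5, 4, 6)
  run W1 (needs (1, 2, 4, 2), free (3, 5, 4, 6)); after release of (0, 2, 0, 0) the pool is (3, 7, 4, 6)
  W5 still needs (0, 3, 0, 7) but only (3, 7, 4, 6) is free — short on page locks
  W2 still needs (3, 4, 5, 7) but only (3, 7, 4, 6) is free — short on row locks and page locks
Never able to finish: W5 and W2.


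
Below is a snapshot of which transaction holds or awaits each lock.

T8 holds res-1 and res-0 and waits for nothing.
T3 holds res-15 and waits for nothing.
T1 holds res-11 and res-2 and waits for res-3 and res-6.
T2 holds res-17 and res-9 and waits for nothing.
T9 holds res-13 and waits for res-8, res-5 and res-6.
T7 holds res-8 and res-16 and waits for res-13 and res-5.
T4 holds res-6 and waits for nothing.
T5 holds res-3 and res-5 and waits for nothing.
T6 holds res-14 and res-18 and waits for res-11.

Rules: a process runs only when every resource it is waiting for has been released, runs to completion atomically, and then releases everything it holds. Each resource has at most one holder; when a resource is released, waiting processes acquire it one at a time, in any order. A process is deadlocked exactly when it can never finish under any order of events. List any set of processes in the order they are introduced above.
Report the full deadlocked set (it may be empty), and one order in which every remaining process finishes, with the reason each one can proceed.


Deadlocked: T9 and T7.
Key observation: the wait chain closes on itself along T9 -> T7 -> T9; no other process is dragged down with it.
The rest can finish in the order T8, T3, T4, T5, T1, T2, T6.
Walking it through:
  run T8 (it waits on nothing); releases res-1 and res-0
  run T3 (it waits on nothing); releases res-15
  run T4 (it waits on nothing); releases res-6
  run T5 (it waits on nothing); releases res-3 and res-5
  T1: everything it awaited (res-3 and res-6) is free; runs, freeing res-11 and res-2
  run T2 (it waits on nothing); releases res-17 and res-9
  T6: everything it awaited (res-11) is free; runs, freeing res-14 and res-18


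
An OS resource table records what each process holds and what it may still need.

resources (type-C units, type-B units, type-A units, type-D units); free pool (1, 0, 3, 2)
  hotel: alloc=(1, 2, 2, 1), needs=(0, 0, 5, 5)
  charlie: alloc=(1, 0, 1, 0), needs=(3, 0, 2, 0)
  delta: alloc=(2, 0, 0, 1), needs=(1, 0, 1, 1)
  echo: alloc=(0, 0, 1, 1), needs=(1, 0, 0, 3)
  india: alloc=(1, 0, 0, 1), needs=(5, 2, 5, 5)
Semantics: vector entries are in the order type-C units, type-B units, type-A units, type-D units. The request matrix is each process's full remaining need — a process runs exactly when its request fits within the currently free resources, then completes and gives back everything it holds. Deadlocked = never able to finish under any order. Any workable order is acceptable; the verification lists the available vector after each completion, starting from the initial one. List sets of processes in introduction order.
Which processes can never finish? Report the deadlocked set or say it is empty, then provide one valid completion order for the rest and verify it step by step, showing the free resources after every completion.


The deadlocked set is hotel and india.
Key observation: once delta, charlie, echo finish, the pool peaks at (4, 0, 5, 4) — and every remaining process still needs more type-D units than that.
The rest can finish in the order delta, charlie, echo. Check, step by step:
  pool = (1, 0, 3, 2)
  delta: need (1, 0, 1, 1) fits (1, 0, 3, 2); releases (2, 0, 0, 1), pool now (3, 0, 3, 3)
  charlie: need (3, 0, 2, 0) fits (3, 0, 3, 3); releases (1, 0, 1, 0), pool now (4, 0, 4, 3)
  echo: need (1, 0, 0, 3) fits (4, 0, 4, 3); releases (0, 0, 1, 1), pool now (4, 0, 5, 4)
The blocked processes can never fit:
  hotel cannot run: need (0, 0, 5, 5) vs free (4, 0, 5, 4) (insufficient type-D units)
  india cannot run: need (5, 2, 5, 5) vs free (4, 0, 5, 4) (insufficient type-C units, type-B units and type-D units)


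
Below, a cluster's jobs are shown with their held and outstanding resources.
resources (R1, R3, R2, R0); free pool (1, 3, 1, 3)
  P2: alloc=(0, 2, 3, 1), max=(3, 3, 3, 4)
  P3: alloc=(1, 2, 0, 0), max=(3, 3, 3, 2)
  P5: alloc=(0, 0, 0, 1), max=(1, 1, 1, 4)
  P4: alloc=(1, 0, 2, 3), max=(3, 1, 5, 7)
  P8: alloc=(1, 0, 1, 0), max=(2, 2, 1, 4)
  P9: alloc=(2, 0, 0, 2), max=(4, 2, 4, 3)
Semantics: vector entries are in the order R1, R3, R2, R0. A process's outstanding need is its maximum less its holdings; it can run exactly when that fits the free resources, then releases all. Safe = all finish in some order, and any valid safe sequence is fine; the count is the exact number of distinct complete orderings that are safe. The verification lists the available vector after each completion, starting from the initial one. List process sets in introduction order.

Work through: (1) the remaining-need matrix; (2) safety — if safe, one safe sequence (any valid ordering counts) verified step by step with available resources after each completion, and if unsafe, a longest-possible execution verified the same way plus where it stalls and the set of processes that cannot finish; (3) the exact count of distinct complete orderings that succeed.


(1) Outstanding need per process (order R1, R3, R2, R0):
  P2: (3, 1, 0, 3)
  P3: (2, 1, 3, 2)
  P5: (1, 1, 1, 3)
  P4: (2, 1, 3, 4)
  P8: (1, 2, 0, 4)
  P9: (2, 2, 4, 1)
(2) UNSAFE.
Key observation: after P5, P8 the pool peaks at (2, 3, 2, 4), and each blocked process is short somewhere: P2 on R1; P3 on R2; P4 on R2; P9 on R2.
Going as far as possible: P5, P8; after that, nothing fits. Walking it through:
  pool = (1, 3, 1, 3)
  P5: need (1, 1, 1, 3) fits (1, 3, 1, 3); releases (0, 0, 0, 1), pool now (1, 3, 1, 4)
  P8: need (1, 2, 0, 4) fits (1, 3, 1, 4); releases (1, 0, 1, 0), pool now (2, 3, 2, 4)
  P2 cannot run: need (3, 1, 0, 3) vs free (2, 3, 2, 4) (insufficient R1)
  P3 cannot run: need (2, 1, 3, 2) vs free (2, 3, 2, 4) (insufficient R2)
  P4 cannot run: need (2, 1, 3, 4) vs free (2, 3, 2, 4) (insufficient R2)
  P9 cannot run: need (2, 2, 4, 1) vs free (2, 3, 2, 4) (insufficient R2)
Permanently blocked: P2, P3, P4 and P9.
(3) Precisely 0 of the possible complete orderings are safe sequences.


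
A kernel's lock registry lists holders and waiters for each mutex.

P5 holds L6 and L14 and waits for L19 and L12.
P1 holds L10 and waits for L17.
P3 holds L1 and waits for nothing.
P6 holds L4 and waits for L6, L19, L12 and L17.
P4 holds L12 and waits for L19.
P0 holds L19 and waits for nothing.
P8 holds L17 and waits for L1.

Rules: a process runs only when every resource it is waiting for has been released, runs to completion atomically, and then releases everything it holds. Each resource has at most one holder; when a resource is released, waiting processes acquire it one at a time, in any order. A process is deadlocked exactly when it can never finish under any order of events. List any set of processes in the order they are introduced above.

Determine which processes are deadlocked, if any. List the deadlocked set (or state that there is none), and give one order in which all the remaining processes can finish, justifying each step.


Nothing here is deadlocked.
Key observation: the wait relation is loop-free; peeling off processes with no waits unwinds the whole state.
One completion order for the rest: P0, P3, P8, P4, P1, P5, P6.
Walking it through:
  P0 waits on nothing -> runs at once and releases L19
  P3 waits on nothing -> runs at once and releases L1
  run P8 (all its waits — L1 — are resolved); releases L17
  run P4 (all its waits — L19 — are resolved); releases L12
  run P1 (all its waits — L17 — are resolved); releases L10
  run P5 (all its waits — L19 and L12 — are resolved); releases L6 and L14
  run P6 (all its waits — L6, L19, L12 and L17 — are resolved); releases L4


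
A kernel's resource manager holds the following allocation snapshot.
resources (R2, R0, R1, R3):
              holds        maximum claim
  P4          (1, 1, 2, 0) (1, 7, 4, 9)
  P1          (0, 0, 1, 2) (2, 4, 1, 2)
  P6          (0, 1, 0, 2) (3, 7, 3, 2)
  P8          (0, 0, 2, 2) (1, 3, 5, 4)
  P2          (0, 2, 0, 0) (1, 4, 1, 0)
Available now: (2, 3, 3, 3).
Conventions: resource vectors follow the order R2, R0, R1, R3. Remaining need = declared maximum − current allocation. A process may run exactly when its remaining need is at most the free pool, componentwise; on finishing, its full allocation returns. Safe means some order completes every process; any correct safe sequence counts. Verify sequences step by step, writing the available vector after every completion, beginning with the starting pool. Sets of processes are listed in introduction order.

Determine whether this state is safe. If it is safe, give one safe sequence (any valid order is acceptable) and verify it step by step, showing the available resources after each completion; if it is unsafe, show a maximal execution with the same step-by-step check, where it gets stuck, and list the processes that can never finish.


UNSAFE.
Key observation: once P2, P1, P8 finish, the pool peaks at (2, 5, 6, 7) — and every remaining process still needs more R0 than that.
The run P2, P1, P8 cannot be extended any further. Walking it through:
  pool = (2, 3, 3, 3)
  run P2 (needs (1, 2, 1, 0), free (2, 3, 3, 3)); after release of (0, 2, 0, 0) the pool is (2, 5, 3, 3)
  run P1 (needs (2, 4, 0, 0), free (2, 5, 3, 3)); after release of (0, 0, 1, 2) the pool is (2, 5, 4, 5)
  run P8 (needs (1, 3, 3, 2), free (2, 5, 4, 5)); after release of (0, 0, 2, 2) the pool is (2, 5, 6, 7)
  P4 cannot run: need (0, 6, 2, 9) vs free (2, 5, 6, 7) (insufficient R0 and R3)
  P6 cannot run: need (3, 6, 3, 0) vs free (2, 5, 6, 7) (insufficient R2 and R0)
Never able to finish: P4 and P6.


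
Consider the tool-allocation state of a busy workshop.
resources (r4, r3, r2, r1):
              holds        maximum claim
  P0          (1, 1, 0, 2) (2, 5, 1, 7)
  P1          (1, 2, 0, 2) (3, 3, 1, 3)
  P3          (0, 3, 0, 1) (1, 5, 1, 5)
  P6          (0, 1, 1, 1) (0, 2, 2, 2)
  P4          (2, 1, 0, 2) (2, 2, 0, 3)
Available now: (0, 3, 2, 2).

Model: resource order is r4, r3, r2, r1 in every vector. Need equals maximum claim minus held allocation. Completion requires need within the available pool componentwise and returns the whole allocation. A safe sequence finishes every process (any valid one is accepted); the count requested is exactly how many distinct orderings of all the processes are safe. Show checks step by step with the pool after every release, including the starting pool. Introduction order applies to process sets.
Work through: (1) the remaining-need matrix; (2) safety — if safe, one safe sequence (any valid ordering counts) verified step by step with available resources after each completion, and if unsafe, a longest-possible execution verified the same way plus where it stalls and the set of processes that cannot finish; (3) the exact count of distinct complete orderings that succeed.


(1) Need matrix, components ordered r4, r3, r2, r1:
  P0: (1, 4, 1, 5)
  P1: (2, 1, 1, 1)
  P3: (1, 2, 1, 4)
  P6: (0, 1, 1, 1)
  P4: (0, 1, 0, 1)
(2) SAFE, for example via the order P6, P4, P0, P3, P1.
Key observation: the order's first zero-slack moment is P0 ((1, 4, 1, 5) needed, (2, 5, 3, 5) free — a requested resource with nothing to spare).
Verifying each step:
  pool = (0, 3, 2, 2)
  P6: need (0, 1, 1, 1) fits (0, 3, 2, 2); releases (0, 1, 1, 1), pool now (0, 4, 3, 3)
  P4: need (0, 1, 0, 1) fits (0, 4, 3, 3); releases (2, 1, 0, 2), pool now (2, 5, 3, 5)
  P0: need (1, 4, 1, 5) fits (2, 5, 3, 5); releases (1, 1, 0, 2), pool now (3, 6, 3, 7)
  P3: need (1, 2, 1, 4) fits (3, 6, 3, 7); releases (0, 3, 0, 1), pool now (3, 9, 3, 8)
  P1: need (2, 1, 1, 1) fits (3, 9, 3, 8); releases (1, 2, 0, 2), pool now (4, 11, 3, 10)
(3) Precisely 24 of the possible complete orderings are safe sequences.


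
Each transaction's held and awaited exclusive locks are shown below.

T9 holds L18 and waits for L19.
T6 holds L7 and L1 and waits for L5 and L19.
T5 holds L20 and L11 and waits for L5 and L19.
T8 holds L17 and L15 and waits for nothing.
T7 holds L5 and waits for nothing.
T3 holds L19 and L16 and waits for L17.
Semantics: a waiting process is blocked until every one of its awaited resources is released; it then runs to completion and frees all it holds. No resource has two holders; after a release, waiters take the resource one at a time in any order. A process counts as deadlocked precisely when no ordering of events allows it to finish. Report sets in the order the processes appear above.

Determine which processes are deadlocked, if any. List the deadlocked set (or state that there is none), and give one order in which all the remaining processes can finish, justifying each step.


Nothing here is deadlocked.
Key observation: no waiting chain loops back on itself — every chain ends at a process that waits on nothing, so everyone eventually runs.
The rest can finish in the order T8, T7, T3, T5, T9, T6.
Walking it through:
  T8 waits on nothing -> runs at once and releases L17 and L15
  T7 waits on nothing -> runs at once and releases L5
  T3: everything it awaited (L17) is free; runs, freeing L19 and L16
  T5: everything it awaited (L5 and L19) is free; runs, freeing L20 and L11
  T9: everything it awaited (L19) is free; runs, freeing L18
  T6: everything it awaited (L5 and L19) is free; runs, freeing L7 and L1


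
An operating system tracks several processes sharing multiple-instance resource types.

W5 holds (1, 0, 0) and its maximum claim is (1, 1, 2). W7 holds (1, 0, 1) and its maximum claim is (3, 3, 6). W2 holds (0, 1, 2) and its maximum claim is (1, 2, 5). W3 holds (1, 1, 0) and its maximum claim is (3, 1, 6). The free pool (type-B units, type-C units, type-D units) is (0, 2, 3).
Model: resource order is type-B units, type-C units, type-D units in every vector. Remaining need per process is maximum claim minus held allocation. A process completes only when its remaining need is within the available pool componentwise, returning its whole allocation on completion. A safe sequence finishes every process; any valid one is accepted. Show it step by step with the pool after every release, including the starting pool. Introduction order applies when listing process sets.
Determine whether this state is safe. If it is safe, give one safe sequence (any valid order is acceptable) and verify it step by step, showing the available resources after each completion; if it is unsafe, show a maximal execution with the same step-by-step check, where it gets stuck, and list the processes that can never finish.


The state is UNSAFE.
Key observation: even finishing W5, W2 leaves just (1, 3, 5) free — too little type-B units for any of the remaining processes.
A maximal execution: W5, W2 — then nothing else fits. Check, step by step:
  pool = (0, 2, 3)
  W5: need (0, 1, 2) fits (0, 2, 3); releases (1, 0, 0), pool now (1, 2, 3)
  W2: need (1, 1, 3) fits (1, 2, 3); releases (0, 1, 2), pool now (1, 3, 5)
  W7 still needs (2, 3, 5) but only (1, 3, 5) is free — short on type-B units
  W3 still needs (2, 0, 6) but only (1, 3, 5) is free — short on type-B units and type-D units
Processes that can never finish: W7 and W3.


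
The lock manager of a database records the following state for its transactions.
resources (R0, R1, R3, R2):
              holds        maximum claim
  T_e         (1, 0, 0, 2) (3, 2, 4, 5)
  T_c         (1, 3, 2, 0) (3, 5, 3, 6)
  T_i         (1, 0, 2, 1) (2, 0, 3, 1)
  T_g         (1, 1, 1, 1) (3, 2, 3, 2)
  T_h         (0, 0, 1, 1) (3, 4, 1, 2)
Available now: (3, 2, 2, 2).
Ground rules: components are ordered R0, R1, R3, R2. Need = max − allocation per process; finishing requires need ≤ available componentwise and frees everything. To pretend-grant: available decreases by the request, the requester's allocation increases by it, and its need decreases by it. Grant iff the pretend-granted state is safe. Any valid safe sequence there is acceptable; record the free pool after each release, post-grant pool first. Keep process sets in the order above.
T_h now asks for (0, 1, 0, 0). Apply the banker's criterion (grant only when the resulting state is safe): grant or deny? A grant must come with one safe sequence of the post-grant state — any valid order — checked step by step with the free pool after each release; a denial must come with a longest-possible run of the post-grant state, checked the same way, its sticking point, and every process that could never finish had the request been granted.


GRANT. The post-grant state is safe; one safe sequence: T_i, T_g, T_e, T_c, T_h.
Key observation: with (3, 1, 2, 2) left after the transfer, T_i can run at once — the state stays safe.
Step-by-step check of the post-grant state:
  pool = (3, 1, 2, 2)
  T_i needs (1, 0, 1, 0) <= (3, 1, 2, 2) -> finishes; pool += (1, 0, 2, 1) = (4, 1, 4, 3)
  T_g needs (2, 1, 2, 1) <= (4, 1, 4, 3) -> finishes; pool += (1, 1, 1, 1) = (5, 2, 5, 4)
  T_e needs (2, 2, 4, 3) <= (5, 2, 5, 4) -> finishes; pool += (1, 0, 0, 2) = (6, 2, 5, 6)
  T_c needs (2, 2, 1, 6) <= (6, 2, 5, 6) -> finishes; pool += (1, 3, 2, 0) = (7, 5, 7, 6)
  T_h needs (3, 3, 0, 1) <= (7, 5, 7, 6) -> finishes; pool += (0, 1, 1, 1) = (7, 6, 8, 7)


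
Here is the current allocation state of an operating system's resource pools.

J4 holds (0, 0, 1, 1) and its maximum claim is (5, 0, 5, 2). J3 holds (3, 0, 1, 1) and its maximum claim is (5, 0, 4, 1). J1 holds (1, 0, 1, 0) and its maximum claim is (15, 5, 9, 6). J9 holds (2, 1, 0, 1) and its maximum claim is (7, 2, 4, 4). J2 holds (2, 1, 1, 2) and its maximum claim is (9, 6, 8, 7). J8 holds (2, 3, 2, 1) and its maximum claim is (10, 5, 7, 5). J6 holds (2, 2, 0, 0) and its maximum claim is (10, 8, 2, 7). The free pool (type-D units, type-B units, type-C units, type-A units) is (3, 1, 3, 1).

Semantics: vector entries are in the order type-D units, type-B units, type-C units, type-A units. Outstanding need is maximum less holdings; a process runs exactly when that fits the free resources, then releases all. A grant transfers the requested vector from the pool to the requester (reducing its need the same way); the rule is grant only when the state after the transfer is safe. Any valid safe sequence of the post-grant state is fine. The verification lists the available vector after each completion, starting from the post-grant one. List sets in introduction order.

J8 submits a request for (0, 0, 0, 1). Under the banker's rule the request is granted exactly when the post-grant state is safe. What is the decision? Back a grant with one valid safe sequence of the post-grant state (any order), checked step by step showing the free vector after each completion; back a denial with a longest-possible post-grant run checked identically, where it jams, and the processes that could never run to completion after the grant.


DENY. Granting would leave the state unsafe.
Key observation: no order helps: past J3, J4, the free pool tops out at (6, 1, 5, 2), below what each blocked process needs in type-A units.
Pretend the grant happened; the run J3, J4 goes as far as possible. Step-by-step check:
  pool = (3, 1, 3, 0)
  J3: need (2, 0, 3, 0) fits (3, 1, 3, 0); releases (3, 0, 1, 1), pool now (6, 1, 4, 1)
  J4: need (5, 0, 4, 1) fits (6, 1, 4, 1); releases (0, 0, 1, 1), pool now (6, 1, 5, 2)
  J1 still needs (14, 5, 8, 6) but only (6, 1, 5, 2) is free — short on type-D units, type-B units, type-C units and type-A units
  J9 still needs (5, 1, 4, 3) but only (6, 1, 5, 2) is free — short on type-A units
  J2 still needs (7, 5, 7, 5) but only (6, 1, 5, 2) is free — short on type-D units, type-B units, type-C units and type-A units
  J8 still needs (8, 2, 5, 3) but only (6, 1, 5, 2) is free — short on type-D units, type-B units and type-A units
  J6 still needs (8, 6, 2, 7) but only (6, 1, 5, 2) is free — short on type-D units, type-B units and type-A units
Post-grant, the permanently blocked set is J1, J9, J2, J8 and J6.


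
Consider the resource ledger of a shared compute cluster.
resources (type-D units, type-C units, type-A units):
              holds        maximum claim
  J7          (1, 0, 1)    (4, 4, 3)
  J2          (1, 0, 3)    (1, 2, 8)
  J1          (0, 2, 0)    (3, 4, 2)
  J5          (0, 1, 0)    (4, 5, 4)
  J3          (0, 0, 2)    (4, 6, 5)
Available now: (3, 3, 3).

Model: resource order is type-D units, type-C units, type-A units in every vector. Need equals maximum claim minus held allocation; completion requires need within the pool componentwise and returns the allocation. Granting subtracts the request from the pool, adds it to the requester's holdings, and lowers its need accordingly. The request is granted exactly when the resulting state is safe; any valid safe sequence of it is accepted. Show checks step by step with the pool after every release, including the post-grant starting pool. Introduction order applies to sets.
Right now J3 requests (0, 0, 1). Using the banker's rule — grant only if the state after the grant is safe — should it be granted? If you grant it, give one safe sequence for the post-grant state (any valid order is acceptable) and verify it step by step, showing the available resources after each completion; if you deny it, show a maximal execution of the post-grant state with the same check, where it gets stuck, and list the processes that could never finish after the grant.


DENY. Granting would leave the state unsafe.
Key observation: after J1, J7 the pool peaks at (4, 5, 3), and each blocked process is short somewhere: J2 on type-A units; J5 on type-A units; J3 on type-C units.
Pretend the grant happened; the run J1, J7 goes as far as possible. Step-by-step check:
  pool = (3, 3, 2)
  J1: need (3, 2, 2) fits (3, 3, 2); releases (0, 2, 0), pool now (3, 5, 2)
  J7: need (3, 4, 2) fits (3, 5, 2); releases (1, 0, 1), pool now (4, 5, 3)
  blocked: J2 wants (0, 2, 5), pool (4, 5, 3) — not enough type-A units
  blocked: J5 wants (4, 4, 4), pool (4, 5, 3) — not enough type-A units
  blocked: J3 wants (4, 6, 2), pool (4, 5, 3) — not enough type-C units
Processes that could never finish after the grant: J2, J5 and J3.


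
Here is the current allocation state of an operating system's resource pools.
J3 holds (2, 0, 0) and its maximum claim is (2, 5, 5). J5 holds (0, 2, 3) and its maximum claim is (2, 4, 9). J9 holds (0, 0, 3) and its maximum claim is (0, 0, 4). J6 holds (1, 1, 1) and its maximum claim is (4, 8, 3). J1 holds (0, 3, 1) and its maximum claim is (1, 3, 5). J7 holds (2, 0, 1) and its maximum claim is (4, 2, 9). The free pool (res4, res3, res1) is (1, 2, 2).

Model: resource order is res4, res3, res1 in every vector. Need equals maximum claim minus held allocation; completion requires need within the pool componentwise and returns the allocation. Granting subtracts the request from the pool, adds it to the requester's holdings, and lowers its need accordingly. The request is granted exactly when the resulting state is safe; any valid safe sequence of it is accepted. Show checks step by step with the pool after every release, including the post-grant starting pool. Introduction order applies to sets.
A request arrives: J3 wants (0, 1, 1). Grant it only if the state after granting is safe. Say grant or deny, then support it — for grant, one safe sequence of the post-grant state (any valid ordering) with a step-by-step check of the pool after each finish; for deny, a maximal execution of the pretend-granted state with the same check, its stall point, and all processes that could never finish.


GRANT. The post-grant state is safe; one safe sequence: J9, J1, J3, J5, J7, J6.
Key observation: even at the reduced pool (1, 1, 1), J9 fits immediately, so safety survives the grant.
Verifying the post-grant state step by step:
  pool = (1, 1, 1)
  J9 needs (0, 0, 1) <= (1, 1, 1) -> finishes; pool += (0, 0, 3) = (1, 1, 4)
  J1 needs (1, 0, 4) <= (1, 1, 4) -> finishes; pool += (0, 3, 1) = (1, 4, 5)
  J3 needs (0, 4, 4) <= (1, 4, 5) -> finishes; pool += (2, 1, 1) = (3, 5, 6)
  J5 needs (2, 2, 6) <= (3, 5, 6) -> finishes; pool += (0, 2, 3) = (3, 7, 9)
  J7 needs (2, 2, 8) <= (3, 7, 9) -> finishes; pool += (2, 0, 1) = (5, 7, 10)
  J6 needs (3, 7, 2) <= (5, 7, 10) -> finishes; pool += (1, 1, 1) = (6, 8, 11)


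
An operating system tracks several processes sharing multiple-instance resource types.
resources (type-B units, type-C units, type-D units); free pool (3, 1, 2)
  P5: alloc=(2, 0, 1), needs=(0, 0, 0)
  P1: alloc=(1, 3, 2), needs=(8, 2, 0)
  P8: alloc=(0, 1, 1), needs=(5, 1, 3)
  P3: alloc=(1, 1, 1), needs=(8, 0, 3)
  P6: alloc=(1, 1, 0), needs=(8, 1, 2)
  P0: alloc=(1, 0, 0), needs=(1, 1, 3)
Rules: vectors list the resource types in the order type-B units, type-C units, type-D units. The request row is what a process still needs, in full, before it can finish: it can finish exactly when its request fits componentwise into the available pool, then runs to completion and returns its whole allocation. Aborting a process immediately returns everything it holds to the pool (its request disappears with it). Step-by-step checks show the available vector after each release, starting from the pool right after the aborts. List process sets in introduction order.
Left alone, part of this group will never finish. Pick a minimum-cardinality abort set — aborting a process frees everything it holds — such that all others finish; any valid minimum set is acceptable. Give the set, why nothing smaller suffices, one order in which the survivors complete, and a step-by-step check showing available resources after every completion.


Minimum abort set: P3 and P6.
Key observation: the deadlocked P1 becomes finishable only because P3 and P6 released (2, 2, 1); it completes at step 4 below.
No one abort is enough; case by case: P5 alone leaves P1 blocked (short on type-B units); P1 alone leaves P3 blocked (short on type-B units); P8 alone leaves P1 blocked (short on type-B units); P3 alone leaves P1 blocked (short on type-B units); P6 alone leaves P1 blocked (short on type-B units); P0 alone leaves P1 blocked (short on type-B units).
One survivor order: P8, P5, P0, P1. Check, step by step (post-abort pool first):
  pool = (5, 3, 3)
  run P8 (needs (5, 1, 3), free (5, 3, 3)); after release of (0, 1, 1) the pool is (5, 4, 4)
  run P5 (needs (0, 0, 0), free (5, 4, 4)); after release of (2, 0, 1) the pool is (7, 4, 5)
  run P0 (needs (1, 1, 3), free (7, 4, 5)); after release of (1, 0, 0) the pool is (8, 4, 5)
  run P1 (needs (8, 2, 0), free (8, 4, 5)); after release of (1, 3, 2) the pool is (9, 7, 7)


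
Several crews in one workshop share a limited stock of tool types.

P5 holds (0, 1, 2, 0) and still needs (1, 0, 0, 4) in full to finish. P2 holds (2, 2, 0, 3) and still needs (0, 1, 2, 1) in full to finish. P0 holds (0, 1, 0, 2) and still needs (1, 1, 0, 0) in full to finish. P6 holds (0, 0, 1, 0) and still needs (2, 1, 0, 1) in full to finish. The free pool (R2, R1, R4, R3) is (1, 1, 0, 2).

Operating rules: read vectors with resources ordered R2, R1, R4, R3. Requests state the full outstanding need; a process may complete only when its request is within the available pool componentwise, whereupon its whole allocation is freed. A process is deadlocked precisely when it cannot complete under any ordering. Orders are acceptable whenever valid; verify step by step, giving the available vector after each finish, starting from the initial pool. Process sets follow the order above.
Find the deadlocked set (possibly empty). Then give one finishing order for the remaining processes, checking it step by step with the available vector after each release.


No process is deadlocked.
Key observation: beginning at P0, releases accumulate fast enough that every process eventually fits.
One completion order for the rest: P0, P5, P2, P6. Walking it through:
  pool = (1, 1, 0, 2)
  run P0 (needs (1, 1, 0, 0), free (1, 1, 0, 2)); after release of (0, 1, 0, 2) the pool is (1, 2, 0, 4)
  run P5 (needs (1, 0, 0, 4), free (1, 2, 0, 4)); after release of (0, 1, 2, 0) the pool is (1, 3, 2, 4)
  run P2 (needs (0, 1, 2, 1), free (1, 3, 2, 4)); after release of (2, 2, 0, 3) the pool is (3, 5, 2, 7)
  run P6 (needs (2, 1, 0, 1), free (3, 5, 2, 7)); after release of (0, 0, 1, 0) the pool is (3, 5, 3, 7)


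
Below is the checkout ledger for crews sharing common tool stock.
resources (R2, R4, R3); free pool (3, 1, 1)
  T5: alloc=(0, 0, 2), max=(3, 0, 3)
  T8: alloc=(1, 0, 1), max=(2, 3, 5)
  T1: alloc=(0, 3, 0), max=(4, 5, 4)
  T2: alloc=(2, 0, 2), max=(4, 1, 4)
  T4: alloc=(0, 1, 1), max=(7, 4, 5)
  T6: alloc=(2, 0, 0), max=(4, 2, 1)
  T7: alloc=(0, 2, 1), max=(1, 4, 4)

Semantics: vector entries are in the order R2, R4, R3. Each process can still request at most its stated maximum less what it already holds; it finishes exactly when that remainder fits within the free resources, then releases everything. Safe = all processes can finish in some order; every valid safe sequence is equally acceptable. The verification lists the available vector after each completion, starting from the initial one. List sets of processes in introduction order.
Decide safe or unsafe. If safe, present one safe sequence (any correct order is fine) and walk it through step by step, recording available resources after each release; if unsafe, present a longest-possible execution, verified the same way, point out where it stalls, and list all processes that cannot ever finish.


UNSAFE.
Key observation: R4 is the bottleneck — with T5, T2 done the pool holds (5, 1, 5), short of every remaining need.
Going as far as possible: T5, T2; after that, nothing fits. Verifying each step:
  pool = (3, 1, 1)
  T5 needs (3, 0, 1) <= (3, 1, 1) -> finishes; pool += (0, 0, 2) = (3, 1, 3)
  T2 needs (2, 1, 2) <= (3, 1, 3) -> finishes; pool += (2, 0, 2) = (5, 1, 5)
  T8 still needs (1, 3, 4) but only (5, 1, 5) is free — short on R4
  T1 still needs (4, 2, 4) but only (5, 1, 5) is free — short on R4
  T4 still needs (7, 3, 4) but only (5, 1, 5) is free — short on R2 and R4
  T6 still needs (2, 2, 1) but only (5, 1, 5) is free — short on R4
  T7 still needs (1, 2, 3) but only (5, 1, 5) is free — short on R4
Never able to finish: T8, T1, T4, T6 and T7.


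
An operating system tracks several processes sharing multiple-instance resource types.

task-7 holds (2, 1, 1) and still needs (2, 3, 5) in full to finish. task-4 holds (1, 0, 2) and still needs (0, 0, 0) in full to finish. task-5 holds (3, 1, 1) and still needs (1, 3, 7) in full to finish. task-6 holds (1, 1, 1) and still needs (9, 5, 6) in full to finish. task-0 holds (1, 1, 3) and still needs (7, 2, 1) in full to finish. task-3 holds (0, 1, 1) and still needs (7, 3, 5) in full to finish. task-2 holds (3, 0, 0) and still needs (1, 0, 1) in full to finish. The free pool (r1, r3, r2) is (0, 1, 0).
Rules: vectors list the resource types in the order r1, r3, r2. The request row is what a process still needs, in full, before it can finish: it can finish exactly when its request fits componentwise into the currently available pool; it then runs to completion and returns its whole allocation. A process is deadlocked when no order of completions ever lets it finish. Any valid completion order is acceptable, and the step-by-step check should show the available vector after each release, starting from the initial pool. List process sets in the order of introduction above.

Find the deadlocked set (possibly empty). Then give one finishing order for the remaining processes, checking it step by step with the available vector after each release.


The deadlocked set is task-7, task-5, task-6, task-0 and task-3.
Key observation: the wall is r3: completing task-4, task-2 brings the pool only to (4, 1, 2), and all the rest need more.
The rest can finish in the order task-4, task-2. Walking it through:
  pool = (0, 1, 0)
  task-4 needs (0, 0, 0) <= (0, 1, 0) -> finishes; pool += (1, 0, 2) = (1, 1, 2)
  task-2 needs (1, 0, 1) <= (1, 1, 2) -> finishes; pool += (3, 0, 0) = (4, 1, 2)
None of the blocked processes ever fits:
  task-7 still needs (2, 3, 5) but only (4, 1, 2) is free — short on r3 and r2
  task-5 still needs (1, 3, 7) but only (4, 1, 2) is free — short on r3 and r2
  task-6 still needs (9, 5, 6) but only (4, 1, 2) is free — short on r1, r3 and r2
  task-0 still needs (7, 2, 1) but only (4, 1, 2) is free — short on r1 and r3
  task-3 still needs (7, 3, 5) but only (4, 1, 2) is free — short on r1, r3 and r2
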